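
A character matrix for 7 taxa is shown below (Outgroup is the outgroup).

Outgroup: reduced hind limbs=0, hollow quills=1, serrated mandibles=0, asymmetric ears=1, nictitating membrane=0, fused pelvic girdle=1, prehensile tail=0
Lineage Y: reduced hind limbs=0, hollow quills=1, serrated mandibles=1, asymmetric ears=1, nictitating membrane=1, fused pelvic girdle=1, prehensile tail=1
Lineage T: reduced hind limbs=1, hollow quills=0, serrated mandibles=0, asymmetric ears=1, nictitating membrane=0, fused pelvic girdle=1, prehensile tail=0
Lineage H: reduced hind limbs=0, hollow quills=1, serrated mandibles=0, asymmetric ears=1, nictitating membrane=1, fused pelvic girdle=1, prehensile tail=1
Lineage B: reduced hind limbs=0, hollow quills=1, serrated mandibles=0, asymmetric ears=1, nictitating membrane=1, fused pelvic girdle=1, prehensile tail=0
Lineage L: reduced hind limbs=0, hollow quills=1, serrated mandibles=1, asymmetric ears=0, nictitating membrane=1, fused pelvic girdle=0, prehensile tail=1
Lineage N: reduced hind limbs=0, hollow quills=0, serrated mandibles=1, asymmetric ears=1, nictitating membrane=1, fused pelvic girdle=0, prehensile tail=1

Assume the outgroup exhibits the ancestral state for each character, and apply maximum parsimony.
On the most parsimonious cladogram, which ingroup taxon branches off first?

Character polarity is set by the outgroup: the derived state is whichever differs from the outgroup's state, so for hollow quills, asymmetric ears, fused pelvic girdle the derived state is '0', and for the remaining characters it is '1'.
reduced hind limbs: derived state '1' in Lineage T only — an autapomorphy, so it tells us nothing about relationships among taxa.
hollow quills groups Lineage N and Lineage T, which is incompatible with the clades supported by the remaining characters; treating it as convergent (homoplasy) costs fewer steps than any alternative tree.
Only Lineage L, Lineage N, and Lineage Y show the derived state '1' for serrated mandibles, supporting them as a clade.
asymmetric ears (derived state '0') is unique to Lineage L (autapomorphy; uninformative for grouping).
nictitating membrane: derived state '1' in Lineage B, Lineage H, Lineage L, Lineage N, and Lineage Y only — synapomorphy for {Lineage B, Lineage H, Lineage L, Lineage N, Lineage Y}.
fused pelvic girdle (derived state '0') is shared by Lineage L and Lineage N — a synapomorphy uniting that clade.
Only Lineage H, Lineage L, Lineage N, and Lineage Y show the derived state '1' for prehensile tail, supporting them as a clade.
Most parsimonious ingroup topology: ((((Lineage Y,(Lineage L,Lineage N)),Lineage H),Lineage B),Lineage T).
Lineage T is sister to the clade containing all other ingroup taxa, so it is the earliest-diverging (most basal) ingroup lineage.

Lineage T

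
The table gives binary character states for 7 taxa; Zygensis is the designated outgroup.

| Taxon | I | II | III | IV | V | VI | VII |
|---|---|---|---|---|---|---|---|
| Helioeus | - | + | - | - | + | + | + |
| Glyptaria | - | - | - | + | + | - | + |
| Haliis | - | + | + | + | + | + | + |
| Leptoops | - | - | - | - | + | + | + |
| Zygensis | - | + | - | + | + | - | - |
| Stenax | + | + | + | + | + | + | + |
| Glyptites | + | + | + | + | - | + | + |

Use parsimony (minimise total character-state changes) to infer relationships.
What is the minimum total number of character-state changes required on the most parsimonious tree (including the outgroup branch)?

8

Character polarity is set by the outgroup: the derived state is whichever differs from the outgroup's state, so for II, IV, V the derived state is '-', and for the remaining characters it is '+'.
I: derived state '+' in Glyptites and Stenax only — synapomorphy for {Glyptites, Stenax}.
II groups Glyptaria and Leptoops, which is incompatible with the clades supported by the remaining characters; treating it as convergent (homoplasy) costs fewer steps than any alternative tree.
Only Glyptites, Haliis, and Stenax show the derived state '+' for III, supporting them as a clade.
Only Helioeus and Leptoops show the derived state '-' for IV, supporting them as a clade.
V (derived state '-') is unique to Glyptites (autapomorphy; uninformative for grouping).
VI: derived state '+' in Glyptites, Haliis, Helioeus, Leptoops, and Stenax only — synapomorphy for {Glyptites, Haliis, Helioeus, Leptoops, Stenax}.
All ingroup taxa share the derived state '+' for VII; it defines the ingroup but does not resolve relationships within it.
Most parsimonious ingroup topology: (((Haliis,(Glyptites,Stenax)),(Helioeus,Leptoops)),Glyptaria).
Changes per character on this tree: I: 1; II: 2; III: 1; IV: 1; V: 1; VI: 1; VII: 1.
Total = 8.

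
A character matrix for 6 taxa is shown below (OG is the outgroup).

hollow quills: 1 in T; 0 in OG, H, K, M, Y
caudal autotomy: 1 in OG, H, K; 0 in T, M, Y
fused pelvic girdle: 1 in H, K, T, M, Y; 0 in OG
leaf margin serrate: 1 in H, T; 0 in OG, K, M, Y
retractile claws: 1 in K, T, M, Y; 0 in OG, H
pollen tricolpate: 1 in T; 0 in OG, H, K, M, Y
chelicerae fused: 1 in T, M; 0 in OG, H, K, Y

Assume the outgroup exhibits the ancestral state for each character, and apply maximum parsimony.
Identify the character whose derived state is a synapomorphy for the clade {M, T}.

chelicerae fused

Character polarity is set by the outgroup: the derived state is whichever differs from the outgroup's state, so for caudal autotomy the derived state is '0', and for the remaining characters it is '1'.
hollow quills: derived state '1' in T only — an autapomorphy, so it tells us nothing about relationships among taxa.
Only M, T, and Y show the derived state '0' for caudal autotomy, supporting them as a clade.
fused pelvic girdle (derived state '1') is shared by all ingroup taxa — unites the whole ingroup.
leaf margin serrate (state '1') occurs in H and T but conflicts with the nesting implied by the other characters — most parsimoniously interpreted as homoplasy.
retractile claws: derived state '1' in K, M, T, and Y only — synapomorphy for {K, M, T, Y}.
pollen tricolpate (derived state '1') is unique to T (autapomorphy; uninformative for grouping).
chelicerae fused: derived state '1' in M and T only — synapomorphy for {M, T}.
Most parsimonious ingroup topology: (H,(K,((T,M),Y))).
The clade {M, T} is supported by chelicerae fused: its derived state '1' occurs in exactly those taxa and in no other taxon (including the outgroup).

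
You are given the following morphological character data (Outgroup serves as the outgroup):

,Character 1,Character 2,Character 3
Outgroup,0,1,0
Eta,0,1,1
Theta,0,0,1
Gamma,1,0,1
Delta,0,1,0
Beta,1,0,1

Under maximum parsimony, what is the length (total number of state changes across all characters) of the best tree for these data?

3

Character polarity is set by the outgroup: the derived state is whichever differs from the outgroup's state, so for Character 2 the derived state is '0', and for the remaining characters it is '1'.
Character 1 (derived state '1') is shared by Beta and Gamma — a synapomorphy uniting that clade.
Character 2 (derived state '0') is shared by Beta, Gamma, and Theta — a synapomorphy uniting that clade.
Only Beta, Eta, Gamma, and Theta show the derived state '1' for Character 3, supporting them as a clade.
Most parsimonious ingroup topology: ((Eta,(Theta,(Gamma,Beta))),Delta).
Changes per character on this tree: Character 1: 1; Character 2: 1; Character 3: 1.
Total = 3.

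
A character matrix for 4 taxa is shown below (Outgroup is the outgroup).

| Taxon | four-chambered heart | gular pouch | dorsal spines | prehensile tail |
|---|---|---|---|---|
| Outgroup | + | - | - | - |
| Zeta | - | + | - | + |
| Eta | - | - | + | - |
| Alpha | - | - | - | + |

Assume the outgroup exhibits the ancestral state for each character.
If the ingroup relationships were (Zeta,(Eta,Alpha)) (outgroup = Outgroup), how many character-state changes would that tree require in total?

5

Map each character onto (Zeta,(Eta,Alpha)) (rooted by Outgroup) and count the minimum state changes it requires (Fitch parsimony):
four-chambered heart: 1; gular pouch: 1; dorsal spines: 1; prehensile tail: 2.
Total tree length = 5.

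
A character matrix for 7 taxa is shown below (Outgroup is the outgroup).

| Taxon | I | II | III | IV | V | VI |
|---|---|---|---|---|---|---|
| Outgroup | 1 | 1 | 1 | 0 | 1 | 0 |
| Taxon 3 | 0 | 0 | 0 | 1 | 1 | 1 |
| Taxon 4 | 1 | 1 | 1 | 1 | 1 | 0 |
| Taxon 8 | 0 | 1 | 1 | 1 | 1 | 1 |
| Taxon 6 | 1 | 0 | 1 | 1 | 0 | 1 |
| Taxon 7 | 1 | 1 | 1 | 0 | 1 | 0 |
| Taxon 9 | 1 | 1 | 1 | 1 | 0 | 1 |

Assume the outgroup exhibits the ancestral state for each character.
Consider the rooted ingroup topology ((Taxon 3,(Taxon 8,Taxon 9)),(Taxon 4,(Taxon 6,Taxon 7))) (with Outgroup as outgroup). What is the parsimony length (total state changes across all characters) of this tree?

11

Map each character onto ((Taxon 3,(Taxon 8,Taxon 9)),(Taxon 4,(Taxon 6,Taxon 7))) (rooted by Outgroup) and count the minimum state changes it requires (Fitch parsimony):
I: 2; II: 2; III: 1; IV: 2; V: 2; VI: 2.
Total tree length = 11.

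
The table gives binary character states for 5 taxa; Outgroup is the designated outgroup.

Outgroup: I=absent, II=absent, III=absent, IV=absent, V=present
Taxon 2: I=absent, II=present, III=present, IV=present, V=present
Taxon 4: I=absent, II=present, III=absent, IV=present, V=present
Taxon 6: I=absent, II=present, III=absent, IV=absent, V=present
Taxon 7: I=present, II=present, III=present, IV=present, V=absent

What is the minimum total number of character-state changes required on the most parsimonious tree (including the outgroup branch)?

5

Character polarity is set by the outgroup: the derived state is whichever differs from the outgroup's state, so for V the derived state is 'absent', and for the remaining characters it is 'present'.
I (derived state 'present') is unique to Taxon 7 (autapomorphy; uninformative for grouping).
II (derived state 'present') is shared by all ingroup taxa — unites the whole ingroup.
III (derived state 'present') is shared by Taxon 2 and Taxon 7 — a synapomorphy uniting that clade.
IV: derived state 'present' in Taxon 2, Taxon 4, and Taxon 7 only — synapomorphy for {Taxon 2, Taxon 4, Taxon 7}.
V (derived state 'absent') is unique to Taxon 7 (autapomorphy; uninformative for grouping).
Most parsimonious ingroup topology: (((Taxon 2,Taxon 7),Taxon 4),Taxon 6).
Changes per character on this tree: I: 1; II: 1; III: 1; IV: 1; V: 1.
Total = 5.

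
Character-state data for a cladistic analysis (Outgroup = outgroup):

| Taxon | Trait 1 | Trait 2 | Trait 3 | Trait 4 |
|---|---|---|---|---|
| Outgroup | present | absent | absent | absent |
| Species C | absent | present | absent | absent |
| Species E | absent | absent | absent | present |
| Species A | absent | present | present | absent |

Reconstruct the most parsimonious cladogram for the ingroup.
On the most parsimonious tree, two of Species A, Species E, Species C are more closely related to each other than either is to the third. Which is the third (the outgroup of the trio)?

Character polarity is set by the outgroup: the derived state is whichever differs from the outgroup's state, so for Trait 1 the derived state is 'absent', and for the remaining characters it is 'present'.
All ingroup taxa share the derived state 'absent' for Trait 1; it defines the ingroup but does not resolve relationships within it.
Only Species A and Species C show the derived state 'present' for Trait 2, supporting them as a clade.
Trait 3 (derived state 'present') is unique to Species A (autapomorphy; uninformative for grouping).
Trait 4 (derived state 'present') is unique to Species E (autapomorphy; uninformative for grouping).
Most parsimonious ingroup topology: ((Species C,Species A),Species E).
Species A and Species C share a more recent common ancestor with each other than either does with Species E, so Species E is the least closely related of the three.

Species E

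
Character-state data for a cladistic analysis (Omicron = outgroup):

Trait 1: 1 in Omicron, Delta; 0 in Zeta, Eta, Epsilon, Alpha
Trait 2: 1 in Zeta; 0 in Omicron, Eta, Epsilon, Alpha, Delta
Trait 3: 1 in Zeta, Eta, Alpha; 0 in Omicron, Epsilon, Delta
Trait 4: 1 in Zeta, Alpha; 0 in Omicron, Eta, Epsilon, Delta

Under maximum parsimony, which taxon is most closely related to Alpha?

Zeta

Character polarity is set by the outgroup: the derived state is whichever differs from the outgroup's state, so for Trait 1 the derived state is '0', and for the remaining characters it is '1'.
Trait 1 (derived state '0') is shared by Alpha, Epsilon, Eta, and Zeta — a synapomorphy uniting that clade.
Trait 2 (derived state '1') is unique to Zeta (autapomorphy; uninformative for grouping).
Trait 3 (derived state '1') is shared by Alpha, Eta, and Zeta — a synapomorphy uniting that clade.
Trait 4: derived state '1' in Alpha and Zeta only — synapomorphy for {Alpha, Zeta}.
Most parsimonious ingroup topology: ((((Zeta,Alpha),Eta),Epsilon),Delta).
Alpha and Zeta form a cherry on this tree, so they are sister taxa.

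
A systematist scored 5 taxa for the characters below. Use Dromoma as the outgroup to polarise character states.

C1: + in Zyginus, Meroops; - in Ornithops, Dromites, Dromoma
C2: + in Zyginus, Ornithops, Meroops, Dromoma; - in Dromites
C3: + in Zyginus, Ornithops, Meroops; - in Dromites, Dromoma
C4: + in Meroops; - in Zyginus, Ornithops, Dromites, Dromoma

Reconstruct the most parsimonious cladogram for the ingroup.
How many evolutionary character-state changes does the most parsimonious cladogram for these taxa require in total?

Character polarity is set by the outgroup: the derived state is whichever differs from the outgroup's state, so for C2 the derived state is '-', and for the remaining characters it is '+'.
C1 (derived state '+') is shared by Meroops and Zyginus — a synapomorphy uniting that clade.
C2 (derived state '-') is unique to Dromites (autapomorphy; uninformative for grouping).
C3: derived state '+' in Meroops, Ornithops, and Zyginus only — synapomorphy for {Meroops, Ornithops, Zyginus}.
C4 (derived state '+') is unique to Meroops (autapomorphy; uninformative for grouping).
Most parsimonious ingroup topology: (((Zyginus,Meroops),Ornithops),Dromites).
Changes per character on this tree: C1: 1; C2: 1; C3: 1; C4: 1.
Total = 4.

4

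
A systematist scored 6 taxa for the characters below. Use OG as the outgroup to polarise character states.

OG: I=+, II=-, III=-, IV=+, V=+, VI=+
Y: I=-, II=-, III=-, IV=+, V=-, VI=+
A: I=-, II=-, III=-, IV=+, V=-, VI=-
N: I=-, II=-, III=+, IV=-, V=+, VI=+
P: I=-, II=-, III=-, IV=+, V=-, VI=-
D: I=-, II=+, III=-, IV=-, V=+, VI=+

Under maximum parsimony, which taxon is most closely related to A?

P

Character polarity is set by the outgroup: the derived state is whichever differs from the outgroup's state, so for I, IV, V, VI the derived state is '-', and for the remaining characters it is '+'.
I (derived state '-') is shared by all ingroup taxa — unites the whole ingroup.
II: derived state '+' in D only — an autapomorphy, so it tells us nothing about relationships among taxa.
III (derived state '+') is unique to N (autapomorphy; uninformative for grouping).
IV (derived state '-') is shared by D and N — a synapomorphy uniting that clade.
V (derived state '-') is shared by A, P, and Y — a synapomorphy uniting that clade.
VI: derived state '-' in A and P only — synapomorphy for {A, P}.
Most parsimonious ingroup topology: ((Y,(A,P)),(N,D)).
A and P form a cherry on this tree, so they are sister taxa.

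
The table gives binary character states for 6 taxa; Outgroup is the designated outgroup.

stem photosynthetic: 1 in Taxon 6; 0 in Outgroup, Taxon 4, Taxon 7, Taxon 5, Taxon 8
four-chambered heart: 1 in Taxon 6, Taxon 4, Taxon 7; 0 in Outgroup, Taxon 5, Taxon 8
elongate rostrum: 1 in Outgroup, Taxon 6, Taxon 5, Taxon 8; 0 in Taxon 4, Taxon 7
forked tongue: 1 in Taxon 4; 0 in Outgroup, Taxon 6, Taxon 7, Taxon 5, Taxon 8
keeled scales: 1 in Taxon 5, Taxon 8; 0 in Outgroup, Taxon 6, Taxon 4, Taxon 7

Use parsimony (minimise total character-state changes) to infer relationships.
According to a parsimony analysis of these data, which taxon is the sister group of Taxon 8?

Taxon 5

Character polarity is set by the outgroup: the derived state is whichever differs from the outgroup's state, so for elongate rostrum the derived state is '0', and for the remaining characters it is '1'.
stem photosynthetic: derived state '1' in Taxon 6 only — an autapomorphy, so it tells us nothing about relationships among taxa.
four-chambered heart (derived state '1') is shared by Taxon 4, Taxon 6, and Taxon 7 — a synapomorphy uniting that clade.
Only Taxon 4 and Taxon 7 show the derived state '0' for elongate rostrum, supporting them as a clade.
forked tongue (derived state '1') is unique to Taxon 4 (autapomorphy; uninformative for grouping).
Only Taxon 5 and Taxon 8 show the derived state '1' for keeled scales, supporting them as a clade.
Most parsimonious ingroup topology: ((Taxon 6,(Taxon 4,Taxon 7)),(Taxon 5,Taxon 8)).
Taxon 8 and Taxon 5 form a cherry on this tree, so they are sister taxa.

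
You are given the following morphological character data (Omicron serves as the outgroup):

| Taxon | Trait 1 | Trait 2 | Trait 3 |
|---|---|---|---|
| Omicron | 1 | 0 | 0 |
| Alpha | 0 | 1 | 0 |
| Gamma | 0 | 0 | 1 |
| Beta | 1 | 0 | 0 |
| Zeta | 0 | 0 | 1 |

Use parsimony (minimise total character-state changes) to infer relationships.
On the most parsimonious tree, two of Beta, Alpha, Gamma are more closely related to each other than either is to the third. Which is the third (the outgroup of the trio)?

Character polarity is set by the outgroup: the derived state is whichever differs from the outgroup's state, so for Trait 1 the derived state is '0', and for the remaining characters it is '1'.
Trait 1 (derived state '0') is shared by Alpha, Gamma, and Zeta — a synapomorphy uniting that clade.
Trait 2 (derived state '1') is unique to Alpha (autapomorphy; uninformative for grouping).
Only Gamma and Zeta show the derived state '1' for Trait 3, supporting them as a clade.
Most parsimonious ingroup topology: ((Alpha,(Gamma,Zeta)),Beta).
Alpha and Gamma share a more recent common ancestor with each other than either does with Beta, so Beta is the least closely related of the three.

Beta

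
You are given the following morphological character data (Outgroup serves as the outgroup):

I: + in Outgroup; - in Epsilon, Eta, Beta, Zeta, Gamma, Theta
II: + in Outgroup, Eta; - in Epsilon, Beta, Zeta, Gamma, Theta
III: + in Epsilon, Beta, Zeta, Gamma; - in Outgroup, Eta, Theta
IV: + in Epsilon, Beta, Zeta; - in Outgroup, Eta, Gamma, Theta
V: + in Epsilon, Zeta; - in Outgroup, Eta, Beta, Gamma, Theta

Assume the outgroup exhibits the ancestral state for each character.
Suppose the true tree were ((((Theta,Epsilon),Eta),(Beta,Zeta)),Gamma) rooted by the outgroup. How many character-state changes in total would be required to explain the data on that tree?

Map each character onto ((((Theta,Epsilon),Eta),(Beta,Zeta)),Gamma) (rooted by Outgroup) and count the minimum state changes it requires (Fitch parsimony):
I: 1; II: 2; III: 3; IV: 2; V: 2.
Total tree length = 10.

10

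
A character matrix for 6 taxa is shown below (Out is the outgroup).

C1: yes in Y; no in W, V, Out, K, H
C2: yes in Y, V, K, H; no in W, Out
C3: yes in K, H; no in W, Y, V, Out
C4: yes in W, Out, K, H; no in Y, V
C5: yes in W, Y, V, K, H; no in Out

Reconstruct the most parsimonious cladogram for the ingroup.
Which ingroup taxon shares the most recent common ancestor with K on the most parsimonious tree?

H

Character polarity is set by the outgroup: the derived state is whichever differs from the outgroup's state, so for C4 the derived state is 'no', and for the remaining characters it is 'yes'.
C1: derived state 'yes' in Y only — an autapomorphy, so it tells us nothing about relationships among taxa.
C2 (derived state 'yes') is shared by H, K, V, and Y — a synapomorphy uniting that clade.
C3 (derived state 'yes') is shared by H and K — a synapomorphy uniting that clade.
C4: derived state 'no' in V and Y only — synapomorphy for {V, Y}.
All ingroup taxa share the derived state 'yes' for C5; it defines the ingroup but does not resolve relationships within it.
Most parsimonious ingroup topology: (((Y,V),(K,H)),W).
K and H form a cherry on this tree, so they are sister taxa.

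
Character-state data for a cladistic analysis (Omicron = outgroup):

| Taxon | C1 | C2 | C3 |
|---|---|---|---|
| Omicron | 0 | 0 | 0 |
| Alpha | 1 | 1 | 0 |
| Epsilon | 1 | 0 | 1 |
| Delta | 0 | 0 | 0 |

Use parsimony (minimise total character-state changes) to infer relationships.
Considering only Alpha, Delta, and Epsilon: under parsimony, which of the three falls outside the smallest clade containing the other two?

Delta

The outgroup has state '0' for every character, so '1' is the derived state throughout.
C1 (derived state '1') is shared by Alpha and Epsilon — a synapomorphy uniting that clade.
C2 (derived state '1') is unique to Alpha (autapomorphy; uninformative for grouping).
C3: derived state '1' in Epsilon only — an autapomorphy, so it tells us nothing about relationships among taxa.
Most parsimonious ingroup topology: ((Alpha,Epsilon),Delta).
Epsilon and Alpha share a more recent common ancestor with each other than either does with Delta, so Delta is the least closely related of the three.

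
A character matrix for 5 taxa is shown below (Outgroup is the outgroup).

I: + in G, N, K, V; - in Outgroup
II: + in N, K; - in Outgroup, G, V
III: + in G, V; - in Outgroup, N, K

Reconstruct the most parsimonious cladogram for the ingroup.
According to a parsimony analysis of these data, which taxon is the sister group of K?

The outgroup has state '-' for every character, so '+' is the derived state throughout.
All ingroup taxa share the derived state '+' for I; it defines the ingroup but does not resolve relationships within it.
Only K and N show the derived state '+' for II, supporting them as a clade.
Only G and V show the derived state '+' for III, supporting them as a clade.
Most parsimonious ingroup topology: ((G,V),(N,K)).
K and N form a cherry on this tree, so they are sister taxa.

N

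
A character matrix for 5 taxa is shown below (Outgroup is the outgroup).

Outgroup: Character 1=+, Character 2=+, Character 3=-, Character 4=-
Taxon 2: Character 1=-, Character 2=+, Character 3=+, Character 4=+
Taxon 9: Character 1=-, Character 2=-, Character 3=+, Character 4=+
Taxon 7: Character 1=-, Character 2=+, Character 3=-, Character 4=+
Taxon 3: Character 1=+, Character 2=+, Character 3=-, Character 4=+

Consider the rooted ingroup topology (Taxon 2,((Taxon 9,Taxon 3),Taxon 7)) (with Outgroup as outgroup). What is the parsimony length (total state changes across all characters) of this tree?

Map each character onto (Taxon 2,((Taxon 9,Taxon 3),Taxon 7)) (rooted by Outgroup) and count the minimum state changes it requires (Fitch parsimony):
Character 1: 2; Character 2: 1; Character 3: 2; Character 4: 1.
Total tree length = 6.

6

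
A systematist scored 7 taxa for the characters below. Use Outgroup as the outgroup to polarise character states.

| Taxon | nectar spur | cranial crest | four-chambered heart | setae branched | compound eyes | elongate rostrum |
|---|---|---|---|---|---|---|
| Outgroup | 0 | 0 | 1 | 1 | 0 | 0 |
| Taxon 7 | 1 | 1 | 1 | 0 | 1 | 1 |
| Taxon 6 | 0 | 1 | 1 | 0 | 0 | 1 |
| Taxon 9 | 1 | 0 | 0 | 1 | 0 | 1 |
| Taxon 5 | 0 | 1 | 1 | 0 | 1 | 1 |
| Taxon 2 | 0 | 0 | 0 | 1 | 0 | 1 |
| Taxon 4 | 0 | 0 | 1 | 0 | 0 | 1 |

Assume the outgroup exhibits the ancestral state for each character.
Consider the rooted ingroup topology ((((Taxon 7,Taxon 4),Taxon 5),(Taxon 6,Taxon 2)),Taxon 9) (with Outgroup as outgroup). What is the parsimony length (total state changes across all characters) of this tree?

Map each character onto ((((Taxon 7,Taxon 4),Taxon 5),(Taxon 6,Taxon 2)),Taxon 9) (rooted by Outgroup) and count the minimum state changes it requires (Fitch parsimony):
nectar spur: 2; cranial crest: 3; four-chambered heart: 2; setae branched: 2; compound eyes: 2; elongate rostrum: 1.
Total tree length = 12.

12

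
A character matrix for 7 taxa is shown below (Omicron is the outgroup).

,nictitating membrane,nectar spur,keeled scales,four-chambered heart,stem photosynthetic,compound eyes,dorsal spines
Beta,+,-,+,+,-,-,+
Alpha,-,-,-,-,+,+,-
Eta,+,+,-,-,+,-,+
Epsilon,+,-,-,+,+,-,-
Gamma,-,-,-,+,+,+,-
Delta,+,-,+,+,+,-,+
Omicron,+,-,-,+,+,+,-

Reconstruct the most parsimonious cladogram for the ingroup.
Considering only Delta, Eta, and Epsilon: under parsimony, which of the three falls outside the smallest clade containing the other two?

Epsilon

Character polarity is set by the outgroup: the derived state is whichever differs from the outgroup's state, so for nictitating membrane, four-chambered heart, stem photosynthetic, compound eyes the derived state is '-', and for the remaining characters it is '+'.
nictitating membrane: derived state '-' in Alpha and Gamma only — synapomorphy for {Alpha, Gamma}.
nectar spur (derived state '+') is unique to Eta (autapomorphy; uninformative for grouping).
keeled scales (derived state '+') is shared by Beta and Delta — a synapomorphy uniting that clade.
four-chambered heart groups Alpha and Eta, which is incompatible with the clades supported by the remaining characters; treating it as convergent (homoplasy) costs fewer steps than any alternative tree.
stem photosynthetic: derived state '-' in Beta only — an autapomorphy, so it tells us nothing about relationships among taxa.
compound eyes (derived state '-') is shared by Beta, Delta, Epsilon, and Eta — a synapomorphy uniting that clade.
dorsal spines: derived state '+' in Beta, Delta, and Eta only — synapomorphy for {Beta, Delta, Eta}.
Most parsimonious ingroup topology: ((((Beta,Delta),Eta),Epsilon),(Gamma,Alpha)).
Delta and Eta share a more recent common ancestor with each other than either does with Epsilon, so Epsilon is the least closely related of the three.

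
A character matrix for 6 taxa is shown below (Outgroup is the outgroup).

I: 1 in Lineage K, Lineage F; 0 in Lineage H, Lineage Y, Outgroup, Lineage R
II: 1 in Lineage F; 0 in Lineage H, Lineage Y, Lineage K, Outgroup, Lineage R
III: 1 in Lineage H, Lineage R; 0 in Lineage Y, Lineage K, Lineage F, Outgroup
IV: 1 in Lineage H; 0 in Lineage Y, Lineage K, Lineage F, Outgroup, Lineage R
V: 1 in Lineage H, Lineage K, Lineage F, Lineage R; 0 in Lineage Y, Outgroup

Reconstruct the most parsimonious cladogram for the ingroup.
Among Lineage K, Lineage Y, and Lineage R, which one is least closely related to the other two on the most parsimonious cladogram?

Lineage Y

The outgroup has state '0' for every character, so '1' is the derived state throughout.
I: derived state '1' in Lineage F and Lineage K only — synapomorphy for {Lineage F, Lineage K}.
II (derived state '1') is unique to Lineage F (autapomorphy; uninformative for grouping).
Only Lineage H and Lineage R show the derived state '1' for III, supporting them as a clade.
IV: derived state '1' in Lineage H only — an autapomorphy, so it tells us nothing about relationships among taxa.
V: derived state '1' in Lineage F, Lineage H, Lineage K, and Lineage R only — synapomorphy for {Lineage F, Lineage H, Lineage K, Lineage R}.
Most parsimonious ingroup topology: (((Lineage F,Lineage K),(Lineage H,Lineage R)),Lineage Y).
Lineage R and Lineage K share a more recent common ancestor with each other than either does with Lineage Y, so Lineage Y is the least closely related of the three.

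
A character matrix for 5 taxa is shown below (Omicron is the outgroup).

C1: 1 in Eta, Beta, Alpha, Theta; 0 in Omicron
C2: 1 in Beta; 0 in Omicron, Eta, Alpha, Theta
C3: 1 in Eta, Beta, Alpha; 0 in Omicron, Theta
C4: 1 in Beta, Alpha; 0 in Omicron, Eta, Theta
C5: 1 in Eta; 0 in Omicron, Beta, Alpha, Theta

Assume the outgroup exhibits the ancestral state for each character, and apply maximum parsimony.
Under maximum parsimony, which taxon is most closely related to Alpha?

The outgroup has state '0' for every character, so '1' is the derived state throughout.
C1 (derived state '1') is shared by all ingroup taxa — unites the whole ingroup.
C2: derived state '1' in Beta only — an autapomorphy, so it tells us nothing about relationships among taxa.
C3 (derived state '1') is shared by Alpha, Beta, and Eta — a synapomorphy uniting that clade.
Only Alpha and Beta show the derived state '1' for C4, supporting them as a clade.
C5: derived state '1' in Eta only — an autapomorphy, so it tells us nothing about relationships among taxa.
Most parsimonious ingroup topology: ((Eta,(Beta,Alpha)),Theta).
Alpha and Beta form a cherry on this tree, so they are sister taxa.

Beta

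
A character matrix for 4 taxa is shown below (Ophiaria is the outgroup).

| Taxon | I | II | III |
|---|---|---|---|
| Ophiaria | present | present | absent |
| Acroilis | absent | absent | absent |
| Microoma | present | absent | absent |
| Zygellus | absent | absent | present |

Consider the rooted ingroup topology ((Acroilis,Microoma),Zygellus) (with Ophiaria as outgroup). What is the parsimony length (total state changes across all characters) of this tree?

Map each character onto ((Acroilis,Microoma),Zygellus) (rooted by Ophiaria) and count the minimum state changes it requires (Fitch parsimony):
I: 2; II: 1; III: 1.
Total tree length = 4.

4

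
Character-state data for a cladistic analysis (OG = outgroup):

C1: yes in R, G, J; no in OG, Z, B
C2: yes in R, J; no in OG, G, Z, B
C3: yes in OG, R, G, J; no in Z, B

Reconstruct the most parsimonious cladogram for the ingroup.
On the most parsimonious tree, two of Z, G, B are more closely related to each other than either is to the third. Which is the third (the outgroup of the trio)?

Character polarity is set by the outgroup: the derived state is whichever differs from the outgroup's state, so for C3 the derived state is 'no', and for the remaining characters it is 'yes'.
Only G, J, and R show the derived state 'yes' for C1, supporting them as a clade.
Only J and R show the derived state 'yes' for C2, supporting them as a clade.
C3 (derived state 'no') is shared by B and Z — a synapomorphy uniting that clade.
Most parsimonious ingroup topology: (((R,J),G),(Z,B)).
B and Z share a more recent common ancestor with each other than either does with G, so G is the least closely related of the three.

G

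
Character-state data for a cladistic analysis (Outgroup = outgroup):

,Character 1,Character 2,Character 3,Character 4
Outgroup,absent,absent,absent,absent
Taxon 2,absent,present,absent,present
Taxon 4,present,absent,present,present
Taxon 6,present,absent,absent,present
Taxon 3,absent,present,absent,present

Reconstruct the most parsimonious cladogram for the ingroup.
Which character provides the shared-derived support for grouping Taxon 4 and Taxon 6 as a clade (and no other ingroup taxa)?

The outgroup has state 'absent' for every character, so 'present' is the derived state throughout.
Only Taxon 4 and Taxon 6 show the derived state 'present' for Character 1, supporting them as a clade.
Character 2 (derived state 'present') is shared by Taxon 2 and Taxon 3 — a synapomorphy uniting that clade.
Character 3: derived state 'present' in Taxon 4 only — an autapomorphy, so it tells us nothing about relationships among taxa.
All ingroup taxa share the derived state 'present' for Character 4; it defines the ingroup but does not resolve relationships within it.
Most parsimonious ingroup topology: ((Taxon 2,Taxon 3),(Taxon 4,Taxon 6)).
The clade {Taxon 4, Taxon 6} is supported by Character 1: its derived state 'present' occurs in exactly those taxa and in no other taxon (including the outgroup).

Character 1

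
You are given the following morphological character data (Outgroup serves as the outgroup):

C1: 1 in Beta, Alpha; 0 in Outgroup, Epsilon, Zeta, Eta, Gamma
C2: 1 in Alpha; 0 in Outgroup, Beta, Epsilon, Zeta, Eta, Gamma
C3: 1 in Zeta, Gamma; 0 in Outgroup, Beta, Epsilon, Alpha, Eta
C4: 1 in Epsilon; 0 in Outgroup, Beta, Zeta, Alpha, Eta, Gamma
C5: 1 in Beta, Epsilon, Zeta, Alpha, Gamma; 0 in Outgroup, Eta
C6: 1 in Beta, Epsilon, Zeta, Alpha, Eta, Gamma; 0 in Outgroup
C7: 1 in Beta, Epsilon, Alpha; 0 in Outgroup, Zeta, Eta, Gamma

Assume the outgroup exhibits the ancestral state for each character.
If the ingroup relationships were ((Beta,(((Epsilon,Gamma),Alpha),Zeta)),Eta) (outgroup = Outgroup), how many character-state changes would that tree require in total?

Map each character onto ((Beta,(((Epsilon,Gamma),Alpha),Zeta)),Eta) (rooted by Outgroup) and count the minimum state changes it requires (Fitch parsimony):
C1: 2; C2: 1; C3: 2; C4: 1; C5: 1; C6: 1; C7: 3.
Total tree length = 11.

11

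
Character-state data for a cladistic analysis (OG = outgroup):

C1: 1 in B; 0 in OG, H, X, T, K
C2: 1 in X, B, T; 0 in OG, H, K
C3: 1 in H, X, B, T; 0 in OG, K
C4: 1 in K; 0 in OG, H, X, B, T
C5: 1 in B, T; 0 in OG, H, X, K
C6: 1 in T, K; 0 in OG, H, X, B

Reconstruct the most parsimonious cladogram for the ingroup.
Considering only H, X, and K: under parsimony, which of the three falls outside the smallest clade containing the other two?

The outgroup has state '0' for every character, so '1' is the derived state throughout.
C1 (derived state '1') is unique to B (autapomorphy; uninformative for grouping).
Only B, T, and X show the derived state '1' for C2, supporting them as a clade.
C3: derived state '1' in B, H, T, and X only — synapomorphy for {B, H, T, X}.
C4 (derived state '1') is unique to K (autapomorphy; uninformative for grouping).
C5 (derived state '1') is shared by B and T — a synapomorphy uniting that clade.
C6 groups K and T, which is incompatible with the clades supported by the remaining characters; treating it as convergent (homoplasy) costs fewer steps than any alternative tree.
Most parsimonious ingroup topology: ((H,(X,(B,T))),K).
H and X share a more recent common ancestor with each other than either does with K, so K is the least closely related of the three.

K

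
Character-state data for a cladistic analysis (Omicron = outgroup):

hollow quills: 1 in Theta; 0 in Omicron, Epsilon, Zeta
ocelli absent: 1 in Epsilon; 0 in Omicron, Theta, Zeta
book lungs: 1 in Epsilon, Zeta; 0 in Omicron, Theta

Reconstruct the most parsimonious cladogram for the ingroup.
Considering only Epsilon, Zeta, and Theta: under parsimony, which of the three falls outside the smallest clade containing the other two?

Theta

The outgroup has state '0' for every character, so '1' is the derived state throughout.
hollow quills (derived state '1') is unique to Theta (autapomorphy; uninformative for grouping).
ocelli absent: derived state '1' in Epsilon only — an autapomorphy, so it tells us nothing about relationships among taxa.
book lungs: derived state '1' in Epsilon and Zeta only — synapomorphy for {Epsilon, Zeta}.
Most parsimonious ingroup topology: ((Zeta,Epsilon),Theta).
Epsilon and Zeta share a more recent common ancestor with each other than either does with Theta, so Theta is the least closely related of the three.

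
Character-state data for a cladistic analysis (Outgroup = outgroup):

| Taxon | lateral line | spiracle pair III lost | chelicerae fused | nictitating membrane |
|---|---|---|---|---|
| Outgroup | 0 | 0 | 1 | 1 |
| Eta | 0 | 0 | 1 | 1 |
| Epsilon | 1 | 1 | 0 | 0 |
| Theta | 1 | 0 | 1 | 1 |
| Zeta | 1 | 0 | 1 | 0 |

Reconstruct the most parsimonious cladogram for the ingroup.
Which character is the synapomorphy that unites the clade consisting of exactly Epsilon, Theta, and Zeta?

lateral line

Character polarity is set by the outgroup: the derived state is whichever differs from the outgroup's state, so for chelicerae fused, nictitating membrane the derived state is '0', and for the remaining characters it is '1'.
lateral line (derived state '1') is shared by Epsilon, Theta, and Zeta — a synapomorphy uniting that clade.
spiracle pair III lost: derived state '1' in Epsilon only — an autapomorphy, so it tells us nothing about relationships among taxa.
chelicerae fused (derived state '0') is unique to Epsilon (autapomorphy; uninformative for grouping).
nictitating membrane: derived state '0' in Epsilon and Zeta only — synapomorphy for {Epsilon, Zeta}.
Most parsimonious ingroup topology: (Eta,((Epsilon,Zeta),Theta)).
The clade {Epsilon, Theta, Zeta} is supported by lateral line: its derived state '1' occurs in exactly those taxa and in no other taxon (including the outgroup).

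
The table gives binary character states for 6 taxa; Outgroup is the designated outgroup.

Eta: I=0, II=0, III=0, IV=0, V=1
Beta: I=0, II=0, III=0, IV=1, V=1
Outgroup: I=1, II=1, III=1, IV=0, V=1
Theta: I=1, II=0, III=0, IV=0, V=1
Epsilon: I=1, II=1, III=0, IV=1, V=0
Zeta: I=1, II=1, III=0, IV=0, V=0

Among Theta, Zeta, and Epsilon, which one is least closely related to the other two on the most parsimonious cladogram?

Theta

Character polarity is set by the outgroup: the derived state is whichever differs from the outgroup's state, so for I, II, III, V the derived state is '0', and for the remaining characters it is '1'.
I (derived state '0') is shared by Beta and Eta — a synapomorphy uniting that clade.
Only Beta, Eta, and Theta show the derived state '0' for II, supporting them as a clade.
All ingroup taxa share the derived state '0' for III; it defines the ingroup but does not resolve relationships within it.
IV (state '1') occurs in Beta and Epsilon but conflicts with the nesting implied by the other characters — most parsimoniously interpreted as homoplasy.
V (derived state '0') is shared by Epsilon and Zeta — a synapomorphy uniting that clade.
Most parsimonious ingroup topology: ((Epsilon,Zeta),(Theta,(Eta,Beta))).
Epsilon and Zeta share a more recent common ancestor with each other than either does with Theta, so Theta is the least closely related of the three.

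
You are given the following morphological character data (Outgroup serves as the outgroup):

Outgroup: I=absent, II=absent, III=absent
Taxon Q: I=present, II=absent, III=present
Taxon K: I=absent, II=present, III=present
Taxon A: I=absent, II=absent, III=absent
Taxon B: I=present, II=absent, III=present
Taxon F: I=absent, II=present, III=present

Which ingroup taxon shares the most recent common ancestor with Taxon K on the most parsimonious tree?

Taxon F

The outgroup has state 'absent' for every character, so 'present' is the derived state throughout.
I: derived state 'present' in Taxon B and Taxon Q only — synapomorphy for {Taxon B, Taxon Q}.
II (derived state 'present') is shared by Taxon F and Taxon K — a synapomorphy uniting that clade.
III (derived state 'present') is shared by Taxon B, Taxon F, Taxon K, and Taxon Q — a synapomorphy uniting that clade.
Most parsimonious ingroup topology: (((Taxon Q,Taxon B),(Taxon K,Taxon F)),Taxon A).
Taxon K and Taxon F form a cherry on this tree, so they are sister taxa.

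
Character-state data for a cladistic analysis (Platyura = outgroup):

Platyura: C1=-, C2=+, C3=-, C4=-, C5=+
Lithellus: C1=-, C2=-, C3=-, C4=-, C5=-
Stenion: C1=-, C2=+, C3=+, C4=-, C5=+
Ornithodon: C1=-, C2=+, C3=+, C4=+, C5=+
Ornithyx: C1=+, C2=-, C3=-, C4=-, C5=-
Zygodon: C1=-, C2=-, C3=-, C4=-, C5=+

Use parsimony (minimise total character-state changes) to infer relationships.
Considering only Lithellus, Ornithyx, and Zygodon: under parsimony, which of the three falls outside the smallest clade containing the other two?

Zygodon

Character polarity is set by the outgroup: the derived state is whichever differs from the outgroup's state, so for C2, C5 the derived state is '-', and for the remaining characters it is '+'.
C1 (derived state '+') is unique to Ornithyx (autapomorphy; uninformative for grouping).
Only Lithellus, Ornithyx, and Zygodon show the derived state '-' for C2, supporting them as a clade.
C3 (derived state '+') is shared by Ornithodon and Stenion — a synapomorphy uniting that clade.
C4 (derived state '+') is unique to Ornithodon (autapomorphy; uninformative for grouping).
Only Lithellus and Ornithyx show the derived state '-' for C5, supporting them as a clade.
Most parsimonious ingroup topology: (((Ornithyx,Lithellus),Zygodon),(Stenion,Ornithodon)).
Ornithyx and Lithellus share a more recent common ancestor with each other than either does with Zygodon, so Zygodon is the least closely related of the three.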